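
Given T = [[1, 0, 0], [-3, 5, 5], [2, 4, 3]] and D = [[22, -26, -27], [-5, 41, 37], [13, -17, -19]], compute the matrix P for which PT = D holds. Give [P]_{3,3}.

2

Since T sits to the right of P, P = DT⁻¹.
det T = -5; the adjugate gives T⁻¹ = [[1, 0, 0], [-19/5, -3/5, 1], [22/5, 4/5, -1]].
P = DT⁻¹ = [[22, -26, -27], [-5, 41, 37], [13, -17, -19]] · [[1, 0, 0], [-19/5, -3/5, 1], [22/5, 4/5, -1]] = [[2, -6, 1], [2, 5, 4], [-6, -5, 2]].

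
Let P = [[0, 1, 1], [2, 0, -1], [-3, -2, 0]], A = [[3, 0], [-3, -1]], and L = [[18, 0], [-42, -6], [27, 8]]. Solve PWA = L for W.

Isolating W: multiply by P⁻¹ from the left and A⁻¹ from the right, so W = P⁻¹LA⁻¹.
det P = -1; the adjugate gives P⁻¹ = [[2, 2, 1], [-3, -3, -2], [4, 3, 2]].
det A = -3, so A⁻¹ = [[1/3, 0], [-1, -1]].
P⁻¹L = [[-21, -4], [18, 2], [0, -2]].
W = (P⁻¹L)A⁻¹ = [[-3, 4], [4, -2], [2, 2]].

W = [[-3, 4], [4, -2], [2, 2]]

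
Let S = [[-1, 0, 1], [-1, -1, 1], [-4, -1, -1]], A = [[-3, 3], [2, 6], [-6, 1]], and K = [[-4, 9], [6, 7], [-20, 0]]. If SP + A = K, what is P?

P = [[4, -2], [-5, 5], [3, 4]]

SP = K − A = [[-1, 6], [4, 1], [-14, -1]].
S is on the left of P, so left-multiply by S⁻¹: P = S⁻¹(K − A).
det S = -5; the adjugate gives S⁻¹ = [[-2/5, 1/5, -1/5], [1, -1, 0], [3/5, 1/5, -1/5]].
P = S⁻¹(K − A) = [[4, -2], [-5, 5], [3, 4]].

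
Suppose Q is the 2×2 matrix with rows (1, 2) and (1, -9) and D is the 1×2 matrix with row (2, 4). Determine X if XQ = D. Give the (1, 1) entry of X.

2

Right-multiplying both sides by Q⁻¹ gives X = DQ⁻¹.
Q has determinant -11; Q⁻¹ = [[9/11, 2/11], [1/11, -1/11]].
X = DQ⁻¹ = [[2, 4]] · [[9/11, 2/11], [1/11, -1/11]] = [[2, 0]].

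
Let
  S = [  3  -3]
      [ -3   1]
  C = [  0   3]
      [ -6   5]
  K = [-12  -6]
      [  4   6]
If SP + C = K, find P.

SP = K − C = [[-12, -9], [10, 1]].
Since S multiplies P on the left, P = S⁻¹(K − C).
det S = -6; the adjugate gives S⁻¹ = [[-1/6, -1/2], [-1/2, -1/2]].
P = S⁻¹(K − C) = [[-3, 1], [1, 4]].

P = [[-3, 1], [1, 4]]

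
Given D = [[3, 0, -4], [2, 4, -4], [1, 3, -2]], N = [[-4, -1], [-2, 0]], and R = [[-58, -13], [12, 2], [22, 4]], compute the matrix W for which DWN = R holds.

Left-multiply by D⁻¹ and right-multiply by N⁻¹: W = D⁻¹RN⁻¹.
det D = 4; the adjugate gives D⁻¹ = [[1, -3, 4], [0, -1/2, 1], [1/2, -9/4, 3]].
det N = -2; the adjugate gives N⁻¹ = [[0, -1/2], [-1, 2]].
D⁻¹R = [[-6, -3], [16, 3], [10, 1]].
W = (D⁻¹R)N⁻¹ = [[3, -3], [-3, -2], [-1, -3]].

W = [[3, -3], [-3, -2], [-1, -3]]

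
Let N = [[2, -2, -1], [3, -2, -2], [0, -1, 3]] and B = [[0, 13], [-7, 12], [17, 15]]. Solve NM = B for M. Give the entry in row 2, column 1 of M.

N is on the left of M, so left-multiply by N⁻¹: M = N⁻¹B.
N has determinant 5; N⁻¹ = [[-8/5, 7/5, 2/5], [-9/5, 6/5, 1/5], [-3/5, 2/5, 2/5]].
M = N⁻¹B = [[-8/5, 7/5, 2/5], [-9/5, 6/5, 1/5], [-3/5, 2/5, 2/5]] · [[0, 13], [-7, 12], [17, 15]] = [[-3, 2], [-5, -6], [4, 3]].

-5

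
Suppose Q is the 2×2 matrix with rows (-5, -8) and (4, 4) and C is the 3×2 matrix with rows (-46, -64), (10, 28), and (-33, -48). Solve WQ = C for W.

Since Q sits to the right of W, W = CQ⁻¹.
det Q = 12, so Q⁻¹ = [[1/3, 2/3], [-1/3, -5/12]].
W = CQ⁻¹ = [[-46, -64], [10, 28], [-33, -48]] · [[1/3, 2/3], [-1/3, -5/12]] = [[6, -4], [-6, -5], [5, -2]].

W = [[6, -4], [-6, -5], [5, -2]]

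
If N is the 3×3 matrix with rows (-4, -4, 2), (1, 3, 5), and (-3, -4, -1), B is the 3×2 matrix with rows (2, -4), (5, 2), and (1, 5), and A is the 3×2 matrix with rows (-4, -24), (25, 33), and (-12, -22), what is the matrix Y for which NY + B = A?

Y = [[2, 5], [1, 2], [3, 4]]

NY = A − B = [[-6, -20], [20, 31], [-13, -27]].
Since N multiplies Y on the left, Y = N⁻¹(A − B).
det N = -2; the adjugate gives N⁻¹ = [[-17/2, 6, 13], [7, -5, -11], [-5/2, 2, 4]].
Y = N⁻¹(A − B) = [[2, 5], [1, 2], [3, 4]].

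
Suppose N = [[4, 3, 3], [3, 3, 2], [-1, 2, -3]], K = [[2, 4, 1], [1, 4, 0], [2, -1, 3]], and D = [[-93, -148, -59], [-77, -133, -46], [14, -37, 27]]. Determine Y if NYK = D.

Left-multiply by N⁻¹ and right-multiply by K⁻¹: Y = N⁻¹DK⁻¹.
det N = -4, so N⁻¹ = [[13/4, -15/4, 3/4], [-7/4, 9/4, -1/4], [-9/4, 11/4, -3/4]].
K has determinant 3; K⁻¹ = [[4, -13/3, -4/3], [-1, 4/3, 1/3], [-3, 10/3, 4/3]].
N⁻¹D = [[-3, -10, 1], [-14, -31, -7], [-13, -5, -14]].
Y = (N⁻¹D)K⁻¹ = [[-5, 3, 2], [-4, -4, -1], [-5, 3, -3]].

Y = [[-5, 3, 2], [-4, -4, -1], [-5, 3, -3]]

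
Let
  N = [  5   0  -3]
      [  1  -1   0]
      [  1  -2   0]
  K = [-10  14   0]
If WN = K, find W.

W = [[0, -6, -4]]

Since N sits to the right of W, W = KN⁻¹.
N has determinant 3; N⁻¹ = [[0, 2, -1], [0, 1, -1], [-1/3, 10/3, -5/3]].
W = KN⁻¹ = [[-10, 14, 0]] · [[0, 2, -1], [0, 1, -1], [-1/3, 10/3, -5/3]] = [[0, -6, -4]].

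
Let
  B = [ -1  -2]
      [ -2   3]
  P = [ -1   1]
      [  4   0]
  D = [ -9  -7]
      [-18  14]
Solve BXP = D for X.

X = [[-1, 2], [4, 1]]

Isolating X: multiply by B⁻¹ from the left and P⁻¹ from the right, so X = B⁻¹DP⁻¹.
det B = -7, so B⁻¹ = [[-3/7, -2/7], [-2/7, 1/7]].
det P = -4, so P⁻¹ = [[0, 1/4], [1, 1/4]].
B⁻¹D = [[9, -1], [0, 4]].
X = (B⁻¹D)P⁻¹ = [[-1, 2], [4, 1]].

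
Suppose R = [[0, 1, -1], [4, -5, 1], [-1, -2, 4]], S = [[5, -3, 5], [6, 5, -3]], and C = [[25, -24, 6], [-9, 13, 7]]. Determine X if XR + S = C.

XR = C − S = [[20, -21, 1], [-15, 8, 10]].
Right-multiplying both sides by R⁻¹ gives X = (C − S)R⁻¹.
det R = -4, so R⁻¹ = [[9/2, 1/2, 1], [17/4, 1/4, 1], [13/4, 1/4, 1]].
X = (C − S)R⁻¹ = [[4, 5, 0], [-1, -3, 3]].

X = [[4, 5, 0], [-1, -3, 3]]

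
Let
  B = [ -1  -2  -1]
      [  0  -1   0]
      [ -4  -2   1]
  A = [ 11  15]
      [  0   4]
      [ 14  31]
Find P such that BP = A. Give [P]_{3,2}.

Left-multiplying both sides by B⁻¹ gives P = B⁻¹A.
det B = 5; the adjugate gives B⁻¹ = [[-1/5, 4/5, -1/5], [0, -1, 0], [-4/5, 6/5, 1/5]].
P = B⁻¹A = [[-1/5, 4/5, -1/5], [0, -1, 0], [-4/5, 6/5, 1/5]] · [[11, 15], [0, 4], [14, 31]] = [[-5, -6], [0, -4], [-6, -1]].

-1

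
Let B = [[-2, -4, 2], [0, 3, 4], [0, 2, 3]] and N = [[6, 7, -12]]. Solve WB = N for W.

W = [[-3, -3, 2]]

Right-multiplying both sides by B⁻¹ gives W = NB⁻¹.
B has determinant -2; B⁻¹ = [[-1/2, -8, 11], [0, 3, -4], [0, -2, 3]].
W = NB⁻¹ = [[6, 7, -12]] · [[-1/2, -8, 11], [0, 3, -4], [0, -2, 3]] = [[-3, -3, 2]].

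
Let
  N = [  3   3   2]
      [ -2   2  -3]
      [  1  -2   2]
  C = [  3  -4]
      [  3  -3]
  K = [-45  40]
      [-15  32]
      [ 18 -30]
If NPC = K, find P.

P = [[4, -2], [-3, -2], [1, -4]]

Left-multiply by N⁻¹ and right-multiply by C⁻¹: P = N⁻¹KC⁻¹.
det N = 1; the adjugate gives N⁻¹ = [[-2, -10, -13], [1, 4, 5], [2, 9, 12]].
det C = 3; the adjugate gives C⁻¹ = [[-1, 4/3], [-1, 1]].
N⁻¹K = [[6, -10], [-15, 18], [-9, 8]].
P = (N⁻¹K)C⁻¹ = [[4, -2], [-3, -2], [1, -4]].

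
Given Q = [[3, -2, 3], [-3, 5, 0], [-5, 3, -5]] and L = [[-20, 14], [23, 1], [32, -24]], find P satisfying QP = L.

P = [[-1, 3], [4, 2], [-3, 3]]

Left-multiplying both sides by Q⁻¹ gives P = Q⁻¹L.
det Q = 3, so Q⁻¹ = [[-25/3, -1/3, -5], [-5, 0, -3], [16/3, 1/3, 3]].
P = Q⁻¹L = [[-25/3, -1/3, -5], [-5, 0, -3], [16/3, 1/3, 3]] · [[-20, 14], [23, 1], [32, -24]] = [[-1, 3], [4, 2], [-3, 3]].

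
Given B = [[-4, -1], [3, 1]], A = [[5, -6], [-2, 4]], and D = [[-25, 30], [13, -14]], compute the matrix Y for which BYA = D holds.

Y = [[2, -1], [-3, 4]]

Left-multiply by B⁻¹ and right-multiply by A⁻¹: Y = B⁻¹DA⁻¹.
det B = -1; the adjugate gives B⁻¹ = [[-1, -1], [3, 4]].
det A = 8, so A⁻¹ = [[1/2, 3/4], [1/4, 5/8]].
B⁻¹D = [[12, -16], [-23, 34]].
Y = (B⁻¹D)A⁻¹ = [[2, -1], [-3, 4]].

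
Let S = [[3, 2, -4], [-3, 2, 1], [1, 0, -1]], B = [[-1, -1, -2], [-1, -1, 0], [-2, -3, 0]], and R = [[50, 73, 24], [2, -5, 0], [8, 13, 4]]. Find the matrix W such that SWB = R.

W = [[-2, 4, -5], [-3, -2, -4], [0, 0, 0]]

Isolating W: multiply by S⁻¹ from the left and B⁻¹ from the right, so W = S⁻¹RB⁻¹.
det S = -2; the adjugate gives S⁻¹ = [[1, -1, -5], [1, -1/2, -9/2], [1, -1, -6]].
det B = -2, so B⁻¹ = [[0, -3, 1], [0, 2, -1], [-1/2, 1/2, 0]].
S⁻¹R = [[8, 13, 4], [13, 17, 6], [0, 0, 0]].
W = (S⁻¹R)B⁻¹ = [[-2, 4, -5], [-3, -2, -4], [0, 0, 0]].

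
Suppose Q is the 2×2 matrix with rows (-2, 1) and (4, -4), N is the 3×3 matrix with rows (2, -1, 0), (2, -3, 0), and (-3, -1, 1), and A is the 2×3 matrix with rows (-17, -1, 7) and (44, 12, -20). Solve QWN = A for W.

Left-multiply by Q⁻¹ and right-multiply by N⁻¹: W = Q⁻¹AN⁻¹.
Q has determinant 4; Q⁻¹ = [[-1, -1/4], [-1, -1/2]].
det N = -4; the adjugate gives N⁻¹ = [[3/4, -1/4, 0], [1/2, -1/2, 0], [11/4, -5/4, 1]].
Q⁻¹A = [[6, -2, -2], [-5, -5, 3]].
W = (Q⁻¹A)N⁻¹ = [[-2, 2, -2], [2, 0, 3]].

W = [[-2, 2, -2], [2, 0, 3]]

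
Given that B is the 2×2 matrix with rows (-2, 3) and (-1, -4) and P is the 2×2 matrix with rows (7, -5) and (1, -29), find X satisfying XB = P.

Since B sits to the right of X, X = PB⁻¹.
B has determinant 11; B⁻¹ = [[-4/11, -3/11], [1/11, -2/11]].
X = PB⁻¹ = [[7, -5], [1, -29]] · [[-4/11, -3/11], [1/11, -2/11]] = [[-3, -1], [-3, 5]].

X = [[-3, -1], [-3, 5]]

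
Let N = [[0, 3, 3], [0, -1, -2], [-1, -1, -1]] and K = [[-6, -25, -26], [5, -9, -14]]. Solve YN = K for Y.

Y = [[-6, 1, 6], [-3, 5, -5]]

N is on the right of Y, so right-multiply by N⁻¹: Y = KN⁻¹.
det N = 3, so N⁻¹ = [[-1/3, 0, -1], [2/3, 1, 0], [-1/3, -1, 0]].
Y = KN⁻¹ = [[-6, -25, -26], [5, -9, -14]] · [[-1/3, 0, -1], [2/3, 1, 0], [-1/3, -1, 0]] = [[-6, 1, 6], [-3, 5, -5]].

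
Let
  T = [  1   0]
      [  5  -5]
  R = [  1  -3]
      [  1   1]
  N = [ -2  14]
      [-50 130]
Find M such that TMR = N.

M = T⁻¹NR⁻¹ (apply T⁻¹ on the left and R⁻¹ on the right).
T has determinant -5; T⁻¹ = [[1, 0], [1, -1/5]].
det R = 4, so R⁻¹ = [[1/4, 3/4], [-1/4, 1/4]].
T⁻¹N = [[-2, 14], [8, -12]].
M = (T⁻¹N)R⁻¹ = [[-4, 2], [5, 3]].

M = [[-4, 2], [5, 3]]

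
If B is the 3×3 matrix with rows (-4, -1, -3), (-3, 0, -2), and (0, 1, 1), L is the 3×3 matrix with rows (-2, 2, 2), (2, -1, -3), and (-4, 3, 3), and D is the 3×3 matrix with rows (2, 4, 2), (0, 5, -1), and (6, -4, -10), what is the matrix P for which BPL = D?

P = [[-1, -1, 2], [0, 3, 3], [-2, 0, -2]]

Left-multiply by B⁻¹ and right-multiply by L⁻¹: P = B⁻¹DL⁻¹.
det B = -2; the adjugate gives B⁻¹ = [[-1, 1, -1], [-3/2, 2, -1/2], [3/2, -2, 3/2]].
det L = 4; the adjugate gives L⁻¹ = [[3/2, 0, -1], [3/2, 1/2, -1/2], [1/2, -1/2, -1/2]].
B⁻¹D = [[-8, 5, 7], [-6, 6, 0], [12, -10, -10]].
P = (B⁻¹D)L⁻¹ = [[-1, -1, 2], [0, 3, 3], [-2, 0, -2]].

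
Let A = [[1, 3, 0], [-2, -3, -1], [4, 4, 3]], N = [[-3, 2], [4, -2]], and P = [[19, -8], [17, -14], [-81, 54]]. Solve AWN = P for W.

W = A⁻¹PN⁻¹ (apply A⁻¹ on the left and N⁻¹ on the right).
A has determinant 1; A⁻¹ = [[-5, -9, -3], [2, 3, 1], [4, 8, 3]].
N has determinant -2; N⁻¹ = [[1, 1], [2, 3/2]].
A⁻¹P = [[-5, 4], [8, -4], [-31, 18]].
W = (A⁻¹P)N⁻¹ = [[3, 1], [0, 2], [5, -4]].

W = [[3, 1], [0, 2], [5, -4]]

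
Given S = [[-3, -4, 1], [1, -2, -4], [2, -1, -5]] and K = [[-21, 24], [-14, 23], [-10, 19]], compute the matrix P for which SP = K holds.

P = [[4, -1], [3, -6], [3, -3]]

S is on the left of P, so left-multiply by S⁻¹: P = S⁻¹K.
det S = -3; the adjugate gives S⁻¹ = [[-2, 7, -6], [1, -13/3, 11/3], [-1, 11/3, -10/3]].
P = S⁻¹K = [[-2, 7, -6], [1, -13/3, 11/3], [-1, 11/3, -10/3]] · [[-21, 24], [-14, 23], [-10, 19]] = [[4, -1], [3, -6], [3, -3]].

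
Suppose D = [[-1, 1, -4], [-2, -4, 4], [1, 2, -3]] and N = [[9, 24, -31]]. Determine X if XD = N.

X = [[2, -5, 1]]

D is on the right of X, so right-multiply by D⁻¹: X = ND⁻¹.
det D = -6, so D⁻¹ = [[-2/3, 5/6, 2], [1/3, -7/6, -2], [0, -1/2, -1]].
X = ND⁻¹ = [[9, 24, -31]] · [[-2/3, 5/6, 2], [1/3, -7/6, -2], [0, -1/2, -1]] = [[2, -5, 1]].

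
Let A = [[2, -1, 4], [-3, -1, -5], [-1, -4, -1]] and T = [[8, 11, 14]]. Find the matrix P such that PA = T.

A is on the right of P, so right-multiply by A⁻¹: P = TA⁻¹.
det A = 4, so A⁻¹ = [[-19/4, -17/4, 9/4], [1/2, 1/2, -1/2], [11/4, 9/4, -5/4]].
P = TA⁻¹ = [[8, 11, 14]] · [[-19/4, -17/4, 9/4], [1/2, 1/2, -1/2], [11/4, 9/4, -5/4]] = [[6, 3, -5]].

P = [[6, 3, -5]]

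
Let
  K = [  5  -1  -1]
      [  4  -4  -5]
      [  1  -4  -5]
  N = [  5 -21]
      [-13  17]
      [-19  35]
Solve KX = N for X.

Left-multiplying both sides by K⁻¹ gives X = K⁻¹N.
K has determinant -3; K⁻¹ = [[0, 1/3, -1/3], [-5, 8, -7], [4, -19/3, 16/3]].
X = K⁻¹N = [[0, 1/3, -1/3], [-5, 8, -7], [4, -19/3, 16/3]] · [[5, -21], [-13, 17], [-19, 35]] = [[2, -6], [4, -4], [1, -5]].

X = [[2, -6], [4, -4], [1, -5]]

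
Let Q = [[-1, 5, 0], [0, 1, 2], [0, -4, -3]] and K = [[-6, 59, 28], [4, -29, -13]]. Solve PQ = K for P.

Since Q sits to the right of P, P = KQ⁻¹.
det Q = -5; the adjugate gives Q⁻¹ = [[-1, -3, -2], [0, -3/5, -2/5], [0, 4/5, 1/5]].
P = KQ⁻¹ = [[-6, 59, 28], [4, -29, -13]] · [[-1, -3, -2], [0, -3/5, -2/5], [0, 4/5, 1/5]] = [[6, 5, -6], [-4, -5, 1]].

P = [[6, 5, -6], [-4, -5, 1]]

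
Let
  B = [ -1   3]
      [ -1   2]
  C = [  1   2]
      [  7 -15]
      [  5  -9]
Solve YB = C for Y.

Y = [[4, -5], [-1, -6], [1, -6]]

Since B sits to the right of Y, Y = CB⁻¹.
det B = 1, so B⁻¹ = [[2, -3], [1, -1]].
Y = CB⁻¹ = [[1, 2], [7, -15], [5, -9]] · [[2, -3], [1, -1]] = [[4, -5], [-1, -6], [1, -6]].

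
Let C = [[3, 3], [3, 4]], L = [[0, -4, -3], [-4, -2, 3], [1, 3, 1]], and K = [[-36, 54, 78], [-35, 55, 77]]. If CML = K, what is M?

Left-multiply by C⁻¹ and right-multiply by L⁻¹: M = C⁻¹KL⁻¹.
C has determinant 3; C⁻¹ = [[4/3, -1], [-1, 1]].
det L = 2, so L⁻¹ = [[-11/2, -5/2, -9], [7/2, 3/2, 6], [-5, -2, -8]].
C⁻¹K = [[-13, 17, 27], [1, 1, -1]].
M = (C⁻¹K)L⁻¹ = [[-4, 4, 3], [3, 1, 5]].

M = [[-4, 4, 3], [3, 1, 5]]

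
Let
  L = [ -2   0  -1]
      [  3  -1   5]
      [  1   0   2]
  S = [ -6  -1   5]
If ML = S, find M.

Since L sits to the right of M, M = SL⁻¹.
det L = 3; the adjugate gives L⁻¹ = [[-2/3, 0, -1/3], [-1/3, -1, 7/3], [1/3, 0, 2/3]].
M = SL⁻¹ = [[-6, -1, 5]] · [[-2/3, 0, -1/3], [-1/3, -1, 7/3], [1/3, 0, 2/3]] = [[6, 1, 3]].

M = [[6, 1, 3]]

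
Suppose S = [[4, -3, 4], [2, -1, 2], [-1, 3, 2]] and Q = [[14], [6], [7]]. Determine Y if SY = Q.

Y = [[-3], [-2], [5]]

S is on the left of Y, so left-multiply by S⁻¹: Y = S⁻¹Q.
S has determinant 6; S⁻¹ = [[-4/3, 3, -1/3], [-1, 2, 0], [5/6, -3/2, 1/3]].
Y = S⁻¹Q = [[-4/3, 3, -1/3], [-1, 2, 0], [5/6, -3/2, 1/3]] · [[14], [6], [7]] = [[-3], [-2], [5]].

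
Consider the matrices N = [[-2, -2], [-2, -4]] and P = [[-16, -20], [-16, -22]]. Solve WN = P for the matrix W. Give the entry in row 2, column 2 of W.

3

Right-multiplying both sides by N⁻¹ gives W = PN⁻¹.
N has determinant 4; N⁻¹ = [[-1, 1/2], [1/2, -1/2]].
W = PN⁻¹ = [[-16, -20], [-16, -22]] · [[-1, 1/2], [1/2, -1/2]] = [[6, 2], [5, 3]].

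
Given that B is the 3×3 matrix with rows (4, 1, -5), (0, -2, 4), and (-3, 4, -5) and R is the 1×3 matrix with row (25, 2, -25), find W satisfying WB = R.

W = [[4, -5, -3]]

Right-multiplying both sides by B⁻¹ gives W = RB⁻¹.
det B = -6; the adjugate gives B⁻¹ = [[1, 5/2, 1], [2, 35/6, 8/3], [1, 19/6, 4/3]].
W = RB⁻¹ = [[25, 2, -25]] · [[1, 5/2, 1], [2, 35/6, 8/3], [1, 19/6, 4/3]] = [[4, -5, -3]].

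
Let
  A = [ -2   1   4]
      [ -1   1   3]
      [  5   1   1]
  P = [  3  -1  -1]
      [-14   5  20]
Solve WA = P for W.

Since A sits to the right of W, W = PA⁻¹.
det A = -4, so A⁻¹ = [[1/2, -3/4, 1/4], [-4, 11/2, -1/2], [3/2, -7/4, 1/4]].
W = PA⁻¹ = [[3, -1, -1], [-14, 5, 20]] · [[1/2, -3/4, 1/4], [-4, 11/2, -1/2], [3/2, -7/4, 1/4]] = [[4, -6, 1], [3, 3, -1]].

W = [[4, -6, 1], [3, 3, -1]]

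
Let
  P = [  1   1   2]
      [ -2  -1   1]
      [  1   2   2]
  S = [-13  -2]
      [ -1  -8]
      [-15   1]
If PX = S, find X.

X = [[-1, 1], [-2, 3], [-5, -3]]

P is on the left of X, so left-multiply by P⁻¹: X = P⁻¹S.
det P = -5, so P⁻¹ = [[4/5, -2/5, -3/5], [-1, 0, 1], [3/5, 1/5, -1/5]].
X = P⁻¹S = [[4/5, -2/5, -3/5], [-1, 0, 1], [3/5, 1/5, -1/5]] · [[-13, -2], [-1, -8], [-15, 1]] = [[-1, 1], [-2, 3], [-5, -3]].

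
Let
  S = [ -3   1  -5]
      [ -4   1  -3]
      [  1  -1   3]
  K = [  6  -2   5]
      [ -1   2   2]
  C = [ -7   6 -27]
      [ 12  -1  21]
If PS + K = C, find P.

P = [[4, -1, -5], [-5, 0, -2]]

PS = C − K = [[-13, 8, -32], [13, -3, 19]].
Since S sits to the right of P, P = (C − K)S⁻¹.
det S = -6, so S⁻¹ = [[0, -1/3, -1/3], [-3/2, 2/3, -11/6], [-1/2, 1/3, -1/6]].
P = (C − K)S⁻¹ = [[4, -1, -5], [-5, 0, -2]].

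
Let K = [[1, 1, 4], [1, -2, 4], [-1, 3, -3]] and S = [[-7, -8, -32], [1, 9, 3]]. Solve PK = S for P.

P = [[-6, -5, -4], [4, -4, -1]]

Since K sits to the right of P, P = SK⁻¹.
K has determinant -3; K⁻¹ = [[2, -5, -4], [1/3, -1/3, 0], [-1/3, 4/3, 1]].
P = SK⁻¹ = [[-7, -8, -32], [1, 9, 3]] · [[2, -5, -4], [1/3, -1/3, 0], [-1/3, 4/3, 1]] = [[-6, -5, -4], [4, -4, -1]].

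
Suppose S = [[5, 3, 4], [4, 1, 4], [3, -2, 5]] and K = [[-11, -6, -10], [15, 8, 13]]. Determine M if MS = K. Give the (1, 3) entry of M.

-2

Right-multiplying both sides by S⁻¹ gives M = KS⁻¹.
det S = -3; the adjugate gives S⁻¹ = [[-13/3, 23/3, -8/3], [8/3, -13/3, 4/3], [11/3, -19/3, 7/3]].
M = KS⁻¹ = [[-11, -6, -10], [15, 8, 13]] · [[-13/3, 23/3, -8/3], [8/3, -13/3, 4/3], [11/3, -19/3, 7/3]] = [[-5, 5, -2], [4, -2, 1]].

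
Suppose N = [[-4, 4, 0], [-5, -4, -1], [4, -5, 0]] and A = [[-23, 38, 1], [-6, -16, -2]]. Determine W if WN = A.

W = [[1, -1, -6], [3, 2, 4]]

Right-multiplying both sides by N⁻¹ gives W = AN⁻¹.
det N = 4; the adjugate gives N⁻¹ = [[-5/4, 0, -1], [-1, 0, -1], [41/4, -1, 9]].
W = AN⁻¹ = [[-23, 38, 1], [-6, -16, -2]] · [[-5/4, 0, -1], [-1, 0, -1], [41/4, -1, 9]] = [[1, -1, -6], [3, 2, 4]].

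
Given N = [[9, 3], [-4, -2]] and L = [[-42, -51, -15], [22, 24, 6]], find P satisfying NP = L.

Left-multiplying both sides by N⁻¹ gives P = N⁻¹L.
det N = -6, so N⁻¹ = [[1/3, 1/2], [-2/3, -3/2]].
P = N⁻¹L = [[1/3, 1/2], [-2/3, -3/2]] · [[-42, -51, -15], [22, 24, 6]] = [[-3, -5, -2], [-5, -2, 1]].

P = [[-3, -5, -2], [-5, -2, 1]]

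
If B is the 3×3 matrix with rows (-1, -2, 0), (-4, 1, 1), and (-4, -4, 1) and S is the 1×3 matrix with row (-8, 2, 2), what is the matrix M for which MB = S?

Since B sits to the right of M, M = SB⁻¹.
det B = -5; the adjugate gives B⁻¹ = [[-1, -2/5, 2/5], [0, 1/5, -1/5], [-4, -4/5, 9/5]].
M = SB⁻¹ = [[-8, 2, 2]] · [[-1, -2/5, 2/5], [0, 1/5, -1/5], [-4, -4/5, 9/5]] = [[0, 2, 0]].

M = [[0, 2, 0]]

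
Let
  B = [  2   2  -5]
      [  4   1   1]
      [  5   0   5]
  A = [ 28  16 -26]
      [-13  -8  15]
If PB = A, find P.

Since B sits to the right of P, P = AB⁻¹.
det B = 5, so B⁻¹ = [[1, -2, 7/5], [-3, 7, -22/5], [-1, 2, -6/5]].
P = AB⁻¹ = [[28, 16, -26], [-13, -8, 15]] · [[1, -2, 7/5], [-3, 7, -22/5], [-1, 2, -6/5]] = [[6, 4, 0], [-4, 0, -1]].

P = [[6, 4, 0], [-4, 0, -1]]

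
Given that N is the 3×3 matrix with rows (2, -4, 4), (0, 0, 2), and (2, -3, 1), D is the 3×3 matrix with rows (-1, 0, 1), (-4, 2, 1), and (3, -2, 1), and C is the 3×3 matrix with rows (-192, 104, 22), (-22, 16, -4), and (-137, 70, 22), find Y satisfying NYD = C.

Y = [[1, 5, -3], [-3, -4, 1], [-4, 3, -1]]

Y = N⁻¹CD⁻¹ (apply N⁻¹ on the left and D⁻¹ on the right).
det N = -4, so N⁻¹ = [[-3/2, 2, 2], [-1, 3/2, 1], [0, 1/2, 0]].
D has determinant -2; D⁻¹ = [[-2, 1, 1], [-7/2, 2, 3/2], [-1, 1, 1]].
N⁻¹C = [[-30, 16, 3], [22, -10, -6], [-11, 8, -2]].
Y = (N⁻¹C)D⁻¹ = [[1, 5, -3], [-3, -4, 1], [-4, 3, -1]].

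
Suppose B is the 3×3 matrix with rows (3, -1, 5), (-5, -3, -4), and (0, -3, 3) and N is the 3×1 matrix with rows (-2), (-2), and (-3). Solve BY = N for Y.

Since B multiplies Y on the left, Y = B⁻¹N.
B has determinant -3; B⁻¹ = [[7, 4, -19/3], [-5, -3, 13/3], [-5, -3, 14/3]].
Y = B⁻¹N = [[7, 4, -19/3], [-5, -3, 13/3], [-5, -3, 14/3]] · [[-2], [-2], [-3]] = [[-3], [3], [2]].

Y = [[-3], [3], [2]]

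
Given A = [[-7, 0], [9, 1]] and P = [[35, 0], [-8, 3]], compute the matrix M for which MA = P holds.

M = [[-5, 0], [5, 3]]

Since A sits to the right of M, M = PA⁻¹.
det A = -7, so A⁻¹ = [[-1/7, 0], [9/7, 1]].
M = PA⁻¹ = [[35, 0], [-8, 3]] · [[-1/7, 0], [9/7, 1]] = [[-5, 0], [5, 3]].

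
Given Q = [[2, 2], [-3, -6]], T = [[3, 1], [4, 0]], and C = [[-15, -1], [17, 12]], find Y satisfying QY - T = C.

Y = [[-5, 4], [-1, -4]]

QY = C + T = [[-12, 0], [21, 12]].
Since Q multiplies Y on the left, Y = Q⁻¹(C + T).
Q has determinant -6; Q⁻¹ = [[1, 1/3], [-1/2, -1/3]].
Y = Q⁻¹(C + T) = [[-5, 4], [-1, -4]].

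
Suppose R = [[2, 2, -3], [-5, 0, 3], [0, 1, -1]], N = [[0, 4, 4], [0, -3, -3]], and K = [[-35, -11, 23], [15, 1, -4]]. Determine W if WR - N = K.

W = [[-5, 5, 3], [0, -3, -2]]

WR = K + N = [[-35, -7, 27], [15, -2, -7]].
Since R sits to the right of W, W = (K + N)R⁻¹.
det R = -1, so R⁻¹ = [[3, 1, -6], [5, 2, -9], [5, 2, -10]].
W = (K + N)R⁻¹ = [[-5, 5, 3], [0, -3, -2]].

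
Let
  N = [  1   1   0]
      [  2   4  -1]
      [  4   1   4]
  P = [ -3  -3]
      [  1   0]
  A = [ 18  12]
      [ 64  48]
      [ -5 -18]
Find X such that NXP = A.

Isolating X: multiply by N⁻¹ from the left and P⁻¹ from the right, so X = N⁻¹AP⁻¹.
det N = 5, so N⁻¹ = [[17/5, -4/5, -1/5], [-12/5, 4/5, 1/5], [-14/5, 3/5, 2/5]].
det P = 3, so P⁻¹ = [[0, 1], [-1/3, -1]].
N⁻¹A = [[11, 6], [7, 6], [-14, -12]].
X = (N⁻¹A)P⁻¹ = [[-2, 5], [-2, 1], [4, -2]].

X = [[-2, 5], [-2, 1], [4, -2]]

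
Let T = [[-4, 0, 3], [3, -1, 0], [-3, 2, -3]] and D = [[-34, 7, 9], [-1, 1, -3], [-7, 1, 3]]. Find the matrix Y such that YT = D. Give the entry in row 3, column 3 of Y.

0

T is on the right of Y, so right-multiply by T⁻¹: Y = DT⁻¹.
det T = -3; the adjugate gives T⁻¹ = [[-1, -2, -1], [-3, -7, -3], [-1, -8/3, -4/3]].
Y = DT⁻¹ = [[-34, 7, 9], [-1, 1, -3], [-7, 1, 3]] · [[-1, -2, -1], [-3, -7, -3], [-1, -8/3, -4/3]] = [[4, -5, 1], [1, 3, 2], [1, -1, 0]].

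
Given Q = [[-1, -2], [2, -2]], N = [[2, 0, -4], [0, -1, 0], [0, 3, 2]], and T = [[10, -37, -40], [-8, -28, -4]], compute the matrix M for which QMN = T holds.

Left-multiply by Q⁻¹ and right-multiply by N⁻¹: M = Q⁻¹TN⁻¹.
det Q = 6; the adjugate gives Q⁻¹ = [[-1/3, 1/3], [-1/3, -1/6]].
N has determinant -4; N⁻¹ = [[1/2, 3, 1], [0, -1, 0], [0, 3/2, 1/2]].
Q⁻¹T = [[-6, 3, 12], [-2, 17, 14]].
M = (Q⁻¹T)N⁻¹ = [[-3, -3, 0], [-1, -2, 5]].

M = [[-3, -3, 0], [-1, -2, 5]]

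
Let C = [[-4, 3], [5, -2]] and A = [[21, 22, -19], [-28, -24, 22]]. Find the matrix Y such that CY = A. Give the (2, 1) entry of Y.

-1

Left-multiplying both sides by C⁻¹ gives Y = C⁻¹A.
C has determinant -7; C⁻¹ = [[2/7, 3/7], [5/7, 4/7]].
Y = C⁻¹A = [[2/7, 3/7], [5/7, 4/7]] · [[21, 22, -19], [-28, -24, 22]] = [[-6, -4, 4], [-1, 2, -1]].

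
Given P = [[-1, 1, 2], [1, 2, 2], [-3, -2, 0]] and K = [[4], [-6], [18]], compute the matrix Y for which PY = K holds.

Left-multiplying both sides by P⁻¹ gives Y = P⁻¹K.
det P = -2, so P⁻¹ = [[-2, 2, 1], [3, -3, -2], [-2, 5/2, 3/2]].
Y = P⁻¹K = [[-2, 2, 1], [3, -3, -2], [-2, 5/2, 3/2]] · [[4], [-6], [18]] = [[-2], [-6], [4]].

Y = [[-2], [-6], [4]]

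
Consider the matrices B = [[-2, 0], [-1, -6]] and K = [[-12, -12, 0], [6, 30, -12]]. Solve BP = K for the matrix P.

B is on the left of P, so left-multiply by B⁻¹: P = B⁻¹K.
B has determinant 12; B⁻¹ = [[-1/2, 0], [1/12, -1/6]].
P = B⁻¹K = [[-1/2, 0], [1/12, -1/6]] · [[-12, -12, 0], [6, 30, -12]] = [[6, 6, 0], [-2, -6, 2]].

P = [[6, 6, 0], [-2, -6, 2]]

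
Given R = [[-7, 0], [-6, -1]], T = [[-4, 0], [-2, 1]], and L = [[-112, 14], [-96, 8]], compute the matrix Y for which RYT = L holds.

Isolating Y: multiply by R⁻¹ from the left and T⁻¹ from the right, so Y = R⁻¹LT⁻¹.
R has determinant 7; R⁻¹ = [[-1/7, 0], [6/7, -1]].
det T = -4; the adjugate gives T⁻¹ = [[-1/4, 0], [-1/2, 1]].
R⁻¹L = [[16, -2], [0, 4]].
Y = (R⁻¹L)T⁻¹ = [[-3, -2], [-2, 4]].

Y = [[-3, -2], [-2, 4]]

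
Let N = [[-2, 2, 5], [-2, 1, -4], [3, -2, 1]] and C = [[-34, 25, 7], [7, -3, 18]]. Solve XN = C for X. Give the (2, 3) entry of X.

N is on the right of X, so right-multiply by N⁻¹: X = CN⁻¹.
det N = -1; the adjugate gives N⁻¹ = [[7, 12, 13], [10, 17, 18], [-1, -2, -2]].
X = CN⁻¹ = [[-34, 25, 7], [7, -3, 18]] · [[7, 12, 13], [10, 17, 18], [-1, -2, -2]] = [[5, 3, -6], [1, -3, 1]].

1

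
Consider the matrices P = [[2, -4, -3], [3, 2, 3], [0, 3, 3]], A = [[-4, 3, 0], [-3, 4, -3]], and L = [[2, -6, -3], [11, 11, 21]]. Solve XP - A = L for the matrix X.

X = [[2, -2, 3], [1, 2, 5]]

XP = L + A = [[-2, -3, -3], [8, 15, 18]].
Right-multiplying both sides by P⁻¹ gives X = (L + A)P⁻¹.
det P = 3, so P⁻¹ = [[-1, 1, -2], [-3, 2, -5], [3, -2, 16/3]].
X = (L + A)P⁻¹ = [[2, -2, 3], [1, 2, 5]].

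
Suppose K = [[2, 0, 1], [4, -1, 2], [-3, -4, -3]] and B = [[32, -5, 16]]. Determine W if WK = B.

K is on the right of W, so right-multiply by K⁻¹: W = BK⁻¹.
K has determinant 3; K⁻¹ = [[11/3, -4/3, 1/3], [2, -1, 0], [-19/3, 8/3, -2/3]].
W = BK⁻¹ = [[32, -5, 16]] · [[11/3, -4/3, 1/3], [2, -1, 0], [-19/3, 8/3, -2/3]] = [[6, 5, 0]].

W = [[6, 5, 0]]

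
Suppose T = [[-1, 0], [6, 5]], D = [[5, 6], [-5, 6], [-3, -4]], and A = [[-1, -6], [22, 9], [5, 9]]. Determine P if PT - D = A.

P = [[-4, 0], [1, 3], [4, 1]]

PT = A + D = [[4, 0], [17, 15], [2, 5]].
Since T sits to the right of P, P = (A + D)T⁻¹.
T has determinant -5; T⁻¹ = [[-1, 0], [6/5, 1/5]].
P = (A + D)T⁻¹ = [[-4, 0], [1, 3], [4, 1]].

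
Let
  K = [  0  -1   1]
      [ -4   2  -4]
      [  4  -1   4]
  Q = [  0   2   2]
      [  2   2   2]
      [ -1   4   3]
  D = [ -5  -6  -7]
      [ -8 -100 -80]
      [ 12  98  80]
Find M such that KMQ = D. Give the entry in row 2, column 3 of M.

Isolating M: multiply by K⁻¹ from the left and Q⁻¹ from the right, so M = K⁻¹DQ⁻¹.
K has determinant -4; K⁻¹ = [[-1, -3/4, -1/2], [0, 1, 1], [1, 1, 1]].
det Q = 4; the adjugate gives Q⁻¹ = [[-1/2, 1/2, 0], [-2, 1/2, 1], [5/2, -1/2, -1]].
K⁻¹D = [[5, 32, 27], [4, -2, 0], [-1, -8, -7]].
M = (K⁻¹D)Q⁻¹ = [[1, 5, 5], [2, 1, -2], [-1, -1, -1]].

-2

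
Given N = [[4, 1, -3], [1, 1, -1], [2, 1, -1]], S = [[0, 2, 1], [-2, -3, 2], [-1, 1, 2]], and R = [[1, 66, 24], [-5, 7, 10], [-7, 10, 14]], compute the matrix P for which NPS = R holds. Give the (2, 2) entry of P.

4

Left-multiply by N⁻¹ and right-multiply by S⁻¹: P = N⁻¹RS⁻¹.
det N = 2; the adjugate gives N⁻¹ = [[0, -1, 1], [-1/2, 1, 1/2], [-1/2, -1, 3/2]].
S has determinant -1; S⁻¹ = [[8, 3, -7], [-2, -1, 2], [5, 2, -4]].
N⁻¹R = [[-2, 3, 4], [-9, -21, 5], [-6, -25, -1]].
P = (N⁻¹R)S⁻¹ = [[-2, -1, 4], [-5, 4, 1], [-3, 5, -4]].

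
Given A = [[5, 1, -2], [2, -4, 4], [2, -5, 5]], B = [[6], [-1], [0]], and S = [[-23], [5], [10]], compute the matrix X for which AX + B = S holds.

X = [[-5], [-4], [0]]

AX = S − B = [[-29], [6], [10]].
A is on the left of X, so left-multiply by A⁻¹: X = A⁻¹(S − B).
A has determinant 2; A⁻¹ = [[0, 5/2, -2], [-1, 29/2, -12], [-1, 27/2, -11]].
X = A⁻¹(S − B) = [[-5], [-4], [0]].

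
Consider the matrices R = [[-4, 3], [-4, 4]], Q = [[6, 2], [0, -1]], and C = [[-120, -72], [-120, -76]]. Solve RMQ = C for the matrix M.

Isolating M: multiply by R⁻¹ from the left and Q⁻¹ from the right, so M = R⁻¹CQ⁻¹.
R has determinant -4; R⁻¹ = [[-1, 3/4], [-1, 1]].
Q has determinant -6; Q⁻¹ = [[1/6, 1/3], [0, -1]].
R⁻¹C = [[30, 15], [0, -4]].
M = (R⁻¹C)Q⁻¹ = [[5, -5], [0, 4]].

M = [[5, -5], [0, 4]]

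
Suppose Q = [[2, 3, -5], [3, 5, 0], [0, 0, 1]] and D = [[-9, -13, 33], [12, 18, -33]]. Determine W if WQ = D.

W = [[-6, 1, 3], [6, 0, -3]]

Since Q sits to the right of W, W = DQ⁻¹.
det Q = 1, so Q⁻¹ = [[5, -3, 25], [-3, 2, -15], [0, 0, 1]].
W = DQ⁻¹ = [[-9, -13, 33], [12, 18, -33]] · [[5, -3, 25], [-3, 2, -15], [0, 0, 1]] = [[-6, 1, 3], [6, 0, -3]].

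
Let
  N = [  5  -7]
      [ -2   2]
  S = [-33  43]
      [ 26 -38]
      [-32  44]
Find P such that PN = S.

N is on the right of P, so right-multiply by N⁻¹: P = SN⁻¹.
det N = -4; the adjugate gives N⁻¹ = [[-1/2, -7/4], [-1/2, -5/4]].
P = SN⁻¹ = [[-33, 43], [26, -38], [-32, 44]] · [[-1/2, -7/4], [-1/2, -5/4]] = [[-5, 4], [6, 2], [-6, 1]].

P = [[-5, 4], [6, 2], [-6, 1]]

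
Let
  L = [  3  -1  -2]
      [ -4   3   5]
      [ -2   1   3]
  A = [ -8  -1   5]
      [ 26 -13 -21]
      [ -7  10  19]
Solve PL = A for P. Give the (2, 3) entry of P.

2

Right-multiplying both sides by L⁻¹ gives P = AL⁻¹.
det L = 6; the adjugate gives L⁻¹ = [[2/3, 1/6, 1/6], [1/3, 5/6, -7/6], [1/3, -1/6, 5/6]].
P = AL⁻¹ = [[-8, -1, 5], [26, -13, -21], [-7, 10, 19]] · [[2/3, 1/6, 1/6], [1/3, 5/6, -7/6], [1/3, -1/6, 5/6]] = [[-4, -3, 4], [6, -3, 2], [5, 4, 3]].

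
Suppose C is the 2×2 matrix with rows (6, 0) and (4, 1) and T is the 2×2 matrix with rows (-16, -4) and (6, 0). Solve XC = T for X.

X = [[0, -4], [1, 0]]

Since C sits to the right of X, X = TC⁻¹.
C has determinant 6; C⁻¹ = [[1/6, 0], [-2/3, 1]].
X = TC⁻¹ = [[-16, -4], [6, 0]] · [[1/6, 0], [-2/3, 1]] = [[0, -4], [1, 0]].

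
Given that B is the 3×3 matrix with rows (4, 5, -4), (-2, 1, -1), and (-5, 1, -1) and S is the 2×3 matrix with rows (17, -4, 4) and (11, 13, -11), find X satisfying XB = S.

B is on the right of X, so right-multiply by B⁻¹: X = SB⁻¹.
det B = 3, so B⁻¹ = [[0, 1/3, -1/3], [1, -8, 4], [1, -29/3, 14/3]].
X = SB⁻¹ = [[17, -4, 4], [11, 13, -11]] · [[0, 1/3, -1/3], [1, -8, 4], [1, -29/3, 14/3]] = [[0, -1, -3], [2, 6, -3]].

X = [[0, -1, -3], [2, 6, -3]]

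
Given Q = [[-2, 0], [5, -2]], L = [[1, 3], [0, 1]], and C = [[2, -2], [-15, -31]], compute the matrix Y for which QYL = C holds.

Y = [[-1, 4], [5, 3]]

Isolating Y: multiply by Q⁻¹ from the left and L⁻¹ from the right, so Y = Q⁻¹CL⁻¹.
Q has determinant 4; Q⁻¹ = [[-1/2, 0], [-5/4, -1/2]].
det L = 1; the adjugate gives L⁻¹ = [[1, -3], [0, 1]].
Q⁻¹C = [[-1, 1], [5, 18]].
Y = (Q⁻¹C)L⁻¹ = [[-1, 4], [5, 3]].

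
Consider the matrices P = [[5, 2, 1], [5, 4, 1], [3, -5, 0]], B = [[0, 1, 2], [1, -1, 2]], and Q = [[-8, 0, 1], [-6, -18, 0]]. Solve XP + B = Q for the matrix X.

XP = Q − B = [[-8, -1, -1], [-7, -17, -2]].
P is on the right of X, so right-multiply by P⁻¹: X = (Q − B)P⁻¹.
P has determinant -6; P⁻¹ = [[-5/6, 5/6, 1/3], [-1/2, 1/2, 0], [37/6, -31/6, -5/3]].
X = (Q − B)P⁻¹ = [[1, -2, -1], [2, -4, 1]].

X = [[1, -2, -1], [2, -4, 1]]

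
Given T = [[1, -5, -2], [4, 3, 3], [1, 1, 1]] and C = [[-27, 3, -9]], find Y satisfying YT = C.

Right-multiplying both sides by T⁻¹ gives Y = CT⁻¹.
det T = 3, so T⁻¹ = [[0, 1, -3], [-1/3, 1, -11/3], [1/3, -2, 23/3]].
Y = CT⁻¹ = [[-27, 3, -9]] · [[0, 1, -3], [-1/3, 1, -11/3], [1/3, -2, 23/3]] = [[-4, -6, 1]].

Y = [[-4, -6, 1]]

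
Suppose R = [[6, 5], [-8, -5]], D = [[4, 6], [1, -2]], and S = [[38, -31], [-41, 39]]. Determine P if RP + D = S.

P = [[4, -2], [2, -5]]

RP = S − D = [[34, -37], [-42, 41]].
Left-multiplying both sides by R⁻¹ gives P = R⁻¹(S − D).
det R = 10, so R⁻¹ = [[-1/2, -1/2], [4/5, 3/5]].
P = R⁻¹(S − D) = [[4, -2], [2, -5]].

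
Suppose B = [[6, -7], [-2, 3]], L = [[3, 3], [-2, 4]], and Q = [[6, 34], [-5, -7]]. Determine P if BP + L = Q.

P = [[-3, 4], [-3, -1]]

BP = Q − L = [[3, 31], [-3, -11]].
Since B multiplies P on the left, P = B⁻¹(Q − L).
det B = 4; the adjugate gives B⁻¹ = [[3/4, 7/4], [1/2, 3/2]].
P = B⁻¹(Q − L) = [[-3, 4], [-3, -1]].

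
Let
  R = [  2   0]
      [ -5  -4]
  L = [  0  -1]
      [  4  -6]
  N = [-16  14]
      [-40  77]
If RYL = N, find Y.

Left-multiply by R⁻¹ and right-multiply by L⁻¹: Y = R⁻¹NL⁻¹.
R has determinant -8; R⁻¹ = [[1/2, 0], [-5/8, -1/4]].
det L = 4, so L⁻¹ = [[-3/2, 1/4], [-1, 0]].
R⁻¹N = [[-8, 7], [20, -28]].
Y = (R⁻¹N)L⁻¹ = [[5, -2], [-2, 5]].

Y = [[5, -2], [-2, 5]]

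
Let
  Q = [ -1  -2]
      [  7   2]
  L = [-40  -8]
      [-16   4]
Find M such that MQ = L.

Right-multiplying both sides by Q⁻¹ gives M = LQ⁻¹.
det Q = 12, so Q⁻¹ = [[1/6, 1/6], [-7/12, -1/12]].
M = LQ⁻¹ = [[-40, -8], [-16, 4]] · [[1/6, 1/6], [-7/12, -1/12]] = [[-2, -6], [-5, -3]].

M = [[-2, -6], [-5, -3]]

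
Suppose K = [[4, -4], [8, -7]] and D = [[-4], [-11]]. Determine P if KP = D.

P = [[-4], [-3]]

K is on the left of P, so left-multiply by K⁻¹: P = K⁻¹D.
K has determinant 4; K⁻¹ = [[-7/4, 1], [-2, 1]].
P = K⁻¹D = [[-7/4, 1], [-2, 1]] · [[-4], [-11]] = [[-4], [-3]].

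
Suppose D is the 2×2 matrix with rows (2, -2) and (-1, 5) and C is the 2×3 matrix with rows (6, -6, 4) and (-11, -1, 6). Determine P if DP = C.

P = [[1, -4, 4], [-2, -1, 2]]

Since D multiplies P on the left, P = D⁻¹C.
D has determinant 8; D⁻¹ = [[5/8, 1/4], [1/8, 1/4]].
P = D⁻¹C = [[5/8, 1/4], [1/8, 1/4]] · [[6, -6, 4], [-11, -1, 6]] = [[1, -4, 4], [-2, -1, 2]].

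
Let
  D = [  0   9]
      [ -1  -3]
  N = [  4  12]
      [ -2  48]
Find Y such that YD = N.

Y = [[0, -4], [6, 2]]

Since D sits to the right of Y, Y = ND⁻¹.
D has determinant 9; D⁻¹ = [[-1/3, -1], [1/9, 0]].
Y = ND⁻¹ = [[4, 12], [-2, 48]] · [[-1/3, -1], [1/9, 0]] = [[0, -4], [6, 2]].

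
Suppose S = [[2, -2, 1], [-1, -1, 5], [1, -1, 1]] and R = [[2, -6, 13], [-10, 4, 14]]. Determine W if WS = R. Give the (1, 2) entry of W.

2

S is on the right of W, so right-multiply by S⁻¹: W = RS⁻¹.
S has determinant -2; S⁻¹ = [[-2, -1/2, 9/2], [-3, -1/2, 11/2], [-1, 0, 2]].
W = RS⁻¹ = [[2, -6, 13], [-10, 4, 14]] · [[-2, -1/2, 9/2], [-3, -1/2, 11/2], [-1, 0, 2]] = [[1, 2, 2], [-6, 3, 5]].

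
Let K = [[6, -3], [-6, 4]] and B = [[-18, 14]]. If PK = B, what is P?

Since K sits to the right of P, P = BK⁻¹.
det K = 6, so K⁻¹ = [[2/3, 1/2], [1, 1]].
P = BK⁻¹ = [[-18, 14]] · [[2/3, 1/2], [1, 1]] = [[2, 5]].

P = [[2, 5]]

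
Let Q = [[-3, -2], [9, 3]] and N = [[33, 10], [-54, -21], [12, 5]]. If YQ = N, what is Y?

Right-multiplying both sides by Q⁻¹ gives Y = NQ⁻¹.
Q has determinant 9; Q⁻¹ = [[1/3, 2/9], [-1, -1/3]].
Y = NQ⁻¹ = [[33, 10], [-54, -21], [12, 5]] · [[1/3, 2/9], [-1, -1/3]] = [[1, 4], [3, -5], [-1, 1]].

Y = [[1, 4], [3, -5], [-1, 1]]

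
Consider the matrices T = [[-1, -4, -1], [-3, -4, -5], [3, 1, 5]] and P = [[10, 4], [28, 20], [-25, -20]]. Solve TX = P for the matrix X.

T is on the left of X, so left-multiply by T⁻¹: X = T⁻¹P.
det T = 6; the adjugate gives T⁻¹ = [[-5/2, 19/6, 8/3], [0, -1/3, -1/3], [3/2, -11/6, -4/3]].
X = T⁻¹P = [[-5/2, 19/6, 8/3], [0, -1/3, -1/3], [3/2, -11/6, -4/3]] · [[10, 4], [28, 20], [-25, -20]] = [[-3, 0], [-1, 0], [-3, -4]].

X = [[-3, 0], [-1, 0], [-3, -4]]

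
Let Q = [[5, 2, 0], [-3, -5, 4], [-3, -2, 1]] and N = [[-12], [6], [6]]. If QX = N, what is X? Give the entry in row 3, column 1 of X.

Left-multiplying both sides by Q⁻¹ gives X = Q⁻¹N.
det Q = -3; the adjugate gives Q⁻¹ = [[-1, 2/3, -8/3], [3, -5/3, 20/3], [3, -4/3, 19/3]].
X = Q⁻¹N = [[-1, 2/3, -8/3], [3, -5/3, 20/3], [3, -4/3, 19/3]] · [[-12], [6], [6]] = [[0], [-6], [-6]].

-6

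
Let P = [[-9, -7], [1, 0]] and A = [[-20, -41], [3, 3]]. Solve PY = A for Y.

Y = [[3, 3], [-1, 2]]

Left-multiplying both sides by P⁻¹ gives Y = P⁻¹A.
det P = 7, so P⁻¹ = [[0, 1], [-1/7, -9/7]].
Y = P⁻¹A = [[0, 1], [-1/7, -9/7]] · [[-20, -41], [3, 3]] = [[3, 3], [-1, 2]].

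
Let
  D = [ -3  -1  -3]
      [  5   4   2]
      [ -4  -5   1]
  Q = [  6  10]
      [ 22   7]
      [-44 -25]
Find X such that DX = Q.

Left-multiplying both sides by D⁻¹ gives X = D⁻¹Q.
D has determinant -2; D⁻¹ = [[-7, -8, -5], [13/2, 15/2, 9/2], [9/2, 11/2, 7/2]].
X = D⁻¹Q = [[-7, -8, -5], [13/2, 15/2, 9/2], [9/2, 11/2, 7/2]] · [[6, 10], [22, 7], [-44, -25]] = [[2, -1], [6, 5], [-6, -4]].

X = [[2, -1], [6, 5], [-6, -4]]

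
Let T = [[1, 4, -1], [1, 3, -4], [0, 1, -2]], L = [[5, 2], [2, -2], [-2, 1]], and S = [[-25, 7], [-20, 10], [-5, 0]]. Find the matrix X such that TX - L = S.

TX = S + L = [[-20, 9], [-18, 8], [-7, 1]].
T is on the left of X, so left-multiply by T⁻¹: X = T⁻¹(S + L).
det T = 5; the adjugate gives T⁻¹ = [[-2/5, 7/5, -13/5], [2/5, -2/5, 3/5], [1/5, -1/5, -1/5]].
X = T⁻¹(S + L) = [[1, 5], [-5, 1], [1, 0]].

X = [[1, 5], [-5, 1], [1, 0]]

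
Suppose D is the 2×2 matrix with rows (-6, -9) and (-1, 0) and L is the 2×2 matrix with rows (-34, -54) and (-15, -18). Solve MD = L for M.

M = [[6, -2], [2, 3]]

D is on the right of M, so right-multiply by D⁻¹: M = LD⁻¹.
det D = -9; the adjugate gives D⁻¹ = [[0, -1], [-1/9, 2/3]].
M = LD⁻¹ = [[-34, -54], [-15, -18]] · [[0, -1], [-1/9, 2/3]] = [[6, -2], [2, 3]].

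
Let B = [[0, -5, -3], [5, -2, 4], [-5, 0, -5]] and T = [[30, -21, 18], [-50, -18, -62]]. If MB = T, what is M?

Right-multiplying both sides by B⁻¹ gives M = TB⁻¹.
det B = 5, so B⁻¹ = [[2, -5, -26/5], [1, -3, -3], [-2, 5, 5]].
M = TB⁻¹ = [[30, -21, 18], [-50, -18, -62]] · [[2, -5, -26/5], [1, -3, -3], [-2, 5, 5]] = [[3, 3, -3], [6, -6, 4]].

M = [[3, 3, -3], [6, -6, 4]]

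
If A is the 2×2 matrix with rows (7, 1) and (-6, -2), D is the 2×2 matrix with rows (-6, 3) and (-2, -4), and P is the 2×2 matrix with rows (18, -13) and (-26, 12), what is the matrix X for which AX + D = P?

X = [[3, -2], [3, -2]]

AX = P − D = [[24, -16], [-24, 16]].
Since A multiplies X on the left, X = A⁻¹(P − D).
det A = -8, so A⁻¹ = [[1/4, 1/8], [-3/4, -7/8]].
X = A⁻¹(P − D) = [[3, -2], [3, -2]].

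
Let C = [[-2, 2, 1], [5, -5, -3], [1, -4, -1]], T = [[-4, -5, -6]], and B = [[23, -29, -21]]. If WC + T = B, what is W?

WC = B − T = [[27, -24, -15]].
Since C sits to the right of W, W = (B − T)C⁻¹.
det C = 3; the adjugate gives C⁻¹ = [[-7/3, -2/3, -1/3], [2/3, 1/3, -1/3], [-5, -2, 0]].
W = (B − T)C⁻¹ = [[-4, 4, -1]].

W = [[-4, 4, -1]]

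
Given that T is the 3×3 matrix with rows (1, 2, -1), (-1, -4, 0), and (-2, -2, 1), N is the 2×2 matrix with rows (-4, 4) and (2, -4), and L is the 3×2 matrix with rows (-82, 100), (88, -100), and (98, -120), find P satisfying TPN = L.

P = T⁻¹LN⁻¹ (apply T⁻¹ on the left and N⁻¹ on the right).
T has determinant 4; T⁻¹ = [[-1, 0, -1], [1/4, -1/4, 1/4], [-3/2, -1/2, -1/2]].
det N = 8; the adjugate gives N⁻¹ = [[-1/2, -1/2], [-1/4, -1/2]].
T⁻¹L = [[-16, 20], [-18, 20], [30, -40]].
P = (T⁻¹L)N⁻¹ = [[3, -2], [4, -1], [-5, 5]].

P = [[3, -2], [4, -1], [-5, 5]]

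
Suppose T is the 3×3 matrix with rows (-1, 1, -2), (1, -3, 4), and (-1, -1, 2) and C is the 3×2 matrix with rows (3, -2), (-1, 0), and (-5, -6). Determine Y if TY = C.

Y = [[1, 4], [-6, 0], [-5, -1]]

T is on the left of Y, so left-multiply by T⁻¹: Y = T⁻¹C.
T has determinant 4; T⁻¹ = [[-1/2, 0, -1/2], [-3/2, -1, 1/2], [-1, -1/2, 1/2]].
Y = T⁻¹C = [[-1/2, 0, -1/2], [-3/2, -1, 1/2], [-1, -1/2, 1/2]] · [[3, -2], [-1, 0], [-5, -6]] = [[1, 4], [-6, 0], [-5, -1]].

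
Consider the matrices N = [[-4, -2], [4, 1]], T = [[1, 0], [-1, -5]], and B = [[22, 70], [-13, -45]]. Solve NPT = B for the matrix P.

P = [[0, 1], [-4, 5]]

Left-multiply by N⁻¹ and right-multiply by T⁻¹: P = N⁻¹BT⁻¹.
det N = 4; the adjugate gives N⁻¹ = [[1/4, 1/2], [-1, -1]].
det T = -5; the adjugate gives T⁻¹ = [[1, 0], [-1/5, -1/5]].
N⁻¹B = [[-1, -5], [-9, -25]].
P = (N⁻¹B)T⁻¹ = [[0, 1], [-4, 5]].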